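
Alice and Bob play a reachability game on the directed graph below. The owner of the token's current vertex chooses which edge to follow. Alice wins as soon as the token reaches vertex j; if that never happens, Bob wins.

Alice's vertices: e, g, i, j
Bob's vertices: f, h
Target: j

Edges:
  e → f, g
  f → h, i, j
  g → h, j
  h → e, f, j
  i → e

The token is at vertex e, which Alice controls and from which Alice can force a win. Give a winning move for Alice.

g

A0 = {j}
A1: add {g} — g (Alice) has g→j.
A2: add {e} — e (Alice) has e→g.
A3: add {i} — i (Alice) has i→e.
A4 = A3; e.g. f (Bob) can still go to h. Fixed point.
From e, successor g is in the attractor (rank 1); the other successor f is not.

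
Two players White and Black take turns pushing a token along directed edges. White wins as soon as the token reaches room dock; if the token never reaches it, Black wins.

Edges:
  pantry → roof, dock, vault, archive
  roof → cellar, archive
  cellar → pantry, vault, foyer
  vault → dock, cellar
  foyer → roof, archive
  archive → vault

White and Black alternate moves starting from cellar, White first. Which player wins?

Track states (vertex, player-to-move).
A0 = {(dock,White), (dock,Black)}
A1: add {(pantry,White), (vault,White)}.
A2: add {(archive,Black)}.
A3: add {(roof,White), (foyer,White)}.
A4: add {(cellar,Black)}.
A5 = A4; e.g. (pantry,Black) stays out. (cellar,White) never enters ⇒ Black avoids the target.

Black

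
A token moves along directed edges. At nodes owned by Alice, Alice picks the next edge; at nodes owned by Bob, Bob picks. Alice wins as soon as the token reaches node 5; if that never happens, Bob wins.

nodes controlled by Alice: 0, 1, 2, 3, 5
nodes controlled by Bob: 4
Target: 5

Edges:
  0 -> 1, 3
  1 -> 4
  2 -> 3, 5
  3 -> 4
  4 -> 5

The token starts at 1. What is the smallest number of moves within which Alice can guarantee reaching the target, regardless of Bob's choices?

A0 = {5}
A1: add {2, 4} — 2 (Alice) has 2→5; 4 (Bob): all of {5} already in.
A2: add {1, 3} — 1 (Alice) has 1→4; 3 (Alice) has 3→4.
1 enters the attractor at level 2, so Alice can force the target in 2 moves from there.

2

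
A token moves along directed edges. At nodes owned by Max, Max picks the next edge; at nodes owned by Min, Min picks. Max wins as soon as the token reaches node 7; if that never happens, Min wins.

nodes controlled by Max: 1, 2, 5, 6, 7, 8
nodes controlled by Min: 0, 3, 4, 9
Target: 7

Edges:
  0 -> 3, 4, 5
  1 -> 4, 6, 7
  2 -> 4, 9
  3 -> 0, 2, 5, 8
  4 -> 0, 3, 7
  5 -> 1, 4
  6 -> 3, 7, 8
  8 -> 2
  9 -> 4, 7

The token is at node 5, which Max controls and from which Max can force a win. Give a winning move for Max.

1

A0 = {7}
A1: add {1, 6} — 1 (Max) has 1→7; 6 (Max) has 6→7.
A2: add {5} — 5 (Max) has 5→1.
A3 = A2; e.g. 0 (Min) can still go to 3. Fixed point.
From 5, successor 1 is in the attractor (rank 1); the other successor 4 is not.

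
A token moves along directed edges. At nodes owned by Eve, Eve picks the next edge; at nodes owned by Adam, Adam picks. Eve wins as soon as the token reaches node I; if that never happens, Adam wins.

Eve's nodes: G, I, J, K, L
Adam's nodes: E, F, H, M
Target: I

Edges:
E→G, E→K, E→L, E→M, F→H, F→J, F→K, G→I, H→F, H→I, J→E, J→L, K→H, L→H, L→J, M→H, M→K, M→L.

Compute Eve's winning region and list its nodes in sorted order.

A0 = {I}
A1: add {G} — G (Eve) has G→I.
A2 = A1; e.g. E (Adam) can still go to K. Fixed point.
Eve's winning region = {G, I}.

G, I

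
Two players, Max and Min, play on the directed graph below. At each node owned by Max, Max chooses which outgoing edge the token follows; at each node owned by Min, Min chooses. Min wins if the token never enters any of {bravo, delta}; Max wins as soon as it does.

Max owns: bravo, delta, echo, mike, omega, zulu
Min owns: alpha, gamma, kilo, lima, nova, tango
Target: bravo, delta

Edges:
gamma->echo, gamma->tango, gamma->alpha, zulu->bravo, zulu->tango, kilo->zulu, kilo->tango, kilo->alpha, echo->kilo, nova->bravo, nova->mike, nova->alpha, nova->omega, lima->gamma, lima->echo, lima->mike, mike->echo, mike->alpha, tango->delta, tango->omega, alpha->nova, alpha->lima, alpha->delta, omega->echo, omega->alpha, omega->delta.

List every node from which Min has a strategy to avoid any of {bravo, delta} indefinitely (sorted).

alpha, echo, gamma, kilo, lima, mike, nova

A0 = {bravo, delta}
A1: add {omega, zulu} — zulu (Max) has zulu→bravo; omega (Max) has omega→delta.
A2: add {tango} — tango (Min): all of {delta, omega} already in.
A3 = A2; e.g. gamma (Min) can still go to echo. Fixed point.
Max's attractor = {bravo, delta, omega, tango, zulu}; Min avoids the target exactly from the complement.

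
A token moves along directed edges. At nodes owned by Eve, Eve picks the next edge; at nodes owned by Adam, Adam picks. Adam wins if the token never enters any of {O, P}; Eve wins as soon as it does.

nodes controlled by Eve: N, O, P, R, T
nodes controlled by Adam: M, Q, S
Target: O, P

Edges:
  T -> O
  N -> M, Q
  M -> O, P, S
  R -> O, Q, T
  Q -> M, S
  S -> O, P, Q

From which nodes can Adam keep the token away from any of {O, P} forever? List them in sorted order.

M, N, Q, S

A0 = {O, P}
A1: add {R, T} — R (Eve) has R→O; T (Eve) has T→O.
A2 = A1; e.g. M (Adam) can still go to S. Fixed point.
Eve's attractor = {O, P, R, T}; Adam avoids the target exactly from the complement.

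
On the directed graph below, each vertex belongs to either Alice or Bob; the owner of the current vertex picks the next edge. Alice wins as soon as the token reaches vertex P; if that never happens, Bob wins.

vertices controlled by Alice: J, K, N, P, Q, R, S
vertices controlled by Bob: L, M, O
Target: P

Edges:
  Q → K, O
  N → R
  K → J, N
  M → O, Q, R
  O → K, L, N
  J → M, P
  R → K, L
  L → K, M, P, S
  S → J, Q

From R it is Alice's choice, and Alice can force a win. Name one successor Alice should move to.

K

A0 = {P}
A1: add {J} — J (Alice) has J→P.
A2: add {K, S} — K (Alice) has K→J; S (Alice) has S→J.
A3: add {Q, R} — Q (Alice) has Q→K; R (Alice) has R→K.
A4: add {N} — N (Alice) has N→R.
A5 = A4; e.g. L (Bob) can still go to M. Fixed point.
From R, successor K is in the attractor (rank 2); the other successor L is not.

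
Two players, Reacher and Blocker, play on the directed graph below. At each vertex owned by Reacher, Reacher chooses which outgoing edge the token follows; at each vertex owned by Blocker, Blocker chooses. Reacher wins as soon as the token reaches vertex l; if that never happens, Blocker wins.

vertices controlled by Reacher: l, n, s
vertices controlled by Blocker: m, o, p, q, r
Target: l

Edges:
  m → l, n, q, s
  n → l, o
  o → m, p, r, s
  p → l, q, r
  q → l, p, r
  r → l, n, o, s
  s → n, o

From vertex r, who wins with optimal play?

Blocker

A0 = {l}
A1: add {n} — n (Reacher) has n→l.
A2: add {s} — s (Reacher) has s→n.
A3 = A2; e.g. m (Blocker) can still go to q. Fixed point.
r never enters the attractor, so Blocker can avoid the target forever.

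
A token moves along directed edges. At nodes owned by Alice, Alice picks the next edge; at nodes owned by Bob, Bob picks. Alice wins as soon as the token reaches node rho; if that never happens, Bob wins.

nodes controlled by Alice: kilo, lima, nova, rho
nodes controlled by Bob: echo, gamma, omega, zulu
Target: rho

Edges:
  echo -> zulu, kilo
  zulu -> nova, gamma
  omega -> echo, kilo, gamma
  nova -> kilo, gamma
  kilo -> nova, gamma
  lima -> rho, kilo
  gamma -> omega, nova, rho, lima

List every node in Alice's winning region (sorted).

A0 = {rho}
A1: add {lima} — lima (Alice) has lima→rho.
A2 = A1; e.g. echo (Bob) can still go to zulu. Fixed point.
Alice's winning region = {lima, rho}.

lima, rho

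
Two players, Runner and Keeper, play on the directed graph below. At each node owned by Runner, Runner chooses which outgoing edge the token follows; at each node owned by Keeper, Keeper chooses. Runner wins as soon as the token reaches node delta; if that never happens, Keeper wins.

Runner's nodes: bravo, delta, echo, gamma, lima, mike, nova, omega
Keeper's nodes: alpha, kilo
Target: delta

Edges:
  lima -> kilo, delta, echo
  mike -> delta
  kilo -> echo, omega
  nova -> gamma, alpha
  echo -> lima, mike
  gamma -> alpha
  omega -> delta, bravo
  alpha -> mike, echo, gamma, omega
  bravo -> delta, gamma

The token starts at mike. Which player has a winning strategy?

A0 = {delta}
A1: add {bravo, lima, mike, omega} — lima (Runner) has lima→delta; mike (Runner) has mike→delta; omega (Runner) has omega→delta; bravo (Runner) has bravo→delta.
mike ∈ A1, so Runner can force the target.

Runner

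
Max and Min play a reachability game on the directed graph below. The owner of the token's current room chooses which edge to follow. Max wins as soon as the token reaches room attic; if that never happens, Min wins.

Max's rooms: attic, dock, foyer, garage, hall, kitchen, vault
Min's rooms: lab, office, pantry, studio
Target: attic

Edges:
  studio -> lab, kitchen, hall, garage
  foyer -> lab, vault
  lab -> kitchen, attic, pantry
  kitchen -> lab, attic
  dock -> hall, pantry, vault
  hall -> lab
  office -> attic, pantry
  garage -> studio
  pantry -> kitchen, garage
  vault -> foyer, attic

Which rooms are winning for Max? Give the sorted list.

A0 = {attic}
A1: add {kitchen, vault} — kitchen (Max) has kitchen→attic; vault (Max) has vault→attic.
A2: add {dock, foyer} — foyer (Max) has foyer→vault; dock (Max) has dock→vault.
A3 = A2; e.g. studio (Min) can still go to lab. Fixed point.
Max's winning region = {attic, dock, foyer, kitchen, vault}.

attic, dock, foyer, kitchen, vault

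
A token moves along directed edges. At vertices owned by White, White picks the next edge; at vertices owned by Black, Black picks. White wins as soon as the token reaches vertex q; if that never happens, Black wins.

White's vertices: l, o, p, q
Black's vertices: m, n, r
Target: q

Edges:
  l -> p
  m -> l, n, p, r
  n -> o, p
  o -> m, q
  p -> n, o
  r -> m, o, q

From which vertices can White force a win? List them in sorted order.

l, n, o, p, q

A0 = {q}
A1: add {o} — o (White) has o→q.
A2: add {p} — p (White) has p→o.
A3: add {l, n} — l (White) has l→p; n (Black): all of {o, p} already in.
A4 = A3; e.g. m (Black) can still go to r. Fixed point.
White's winning region = {l, n, o, p, q}.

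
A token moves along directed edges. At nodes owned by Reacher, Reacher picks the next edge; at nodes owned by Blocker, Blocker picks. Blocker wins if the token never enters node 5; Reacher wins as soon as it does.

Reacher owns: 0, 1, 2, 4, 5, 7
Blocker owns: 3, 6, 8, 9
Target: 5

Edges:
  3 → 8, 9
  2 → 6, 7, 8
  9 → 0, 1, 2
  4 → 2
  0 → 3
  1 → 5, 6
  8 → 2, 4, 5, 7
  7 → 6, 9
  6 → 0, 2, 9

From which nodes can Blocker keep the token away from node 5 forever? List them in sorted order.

0, 2, 3, 4, 6, 7, 8, 9

A0 = {5}
A1: add {1} — 1 (Reacher) has 1→5.
A2 = A1; e.g. 0 (Reacher) has no edge into A1. Fixed point.
Reacher's attractor = {1, 5}; Blocker avoids the target exactly from the complement.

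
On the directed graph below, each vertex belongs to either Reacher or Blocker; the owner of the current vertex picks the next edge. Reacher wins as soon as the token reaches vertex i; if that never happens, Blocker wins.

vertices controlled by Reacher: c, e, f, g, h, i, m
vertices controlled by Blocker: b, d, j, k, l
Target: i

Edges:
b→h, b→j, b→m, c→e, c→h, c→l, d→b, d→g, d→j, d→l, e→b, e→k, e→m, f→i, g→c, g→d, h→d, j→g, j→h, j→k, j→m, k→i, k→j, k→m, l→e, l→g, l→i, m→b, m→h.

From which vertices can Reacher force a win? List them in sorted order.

A0 = {i}
A1: add {f} — f (Reacher) has f→i.
A2 = A1; e.g. b (Blocker) can still go to h. Fixed point.
Reacher's winning region = {f, i}.

f, i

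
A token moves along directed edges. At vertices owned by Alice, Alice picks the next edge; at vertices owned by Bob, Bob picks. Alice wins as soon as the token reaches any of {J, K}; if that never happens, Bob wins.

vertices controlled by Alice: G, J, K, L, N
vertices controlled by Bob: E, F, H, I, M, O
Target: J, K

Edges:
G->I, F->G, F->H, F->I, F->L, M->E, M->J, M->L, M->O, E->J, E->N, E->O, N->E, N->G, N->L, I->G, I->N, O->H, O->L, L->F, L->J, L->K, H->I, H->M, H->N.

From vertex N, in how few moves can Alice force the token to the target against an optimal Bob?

2

A0 = {J, K}
A1: add {L} — L (Alice) has L→J.
A2: add {N} — N (Alice) has N→L.
A3 = A2; e.g. E (Bob) can still go to O. Fixed point.
N enters the attractor at level 2, so Alice can force the target in 2 moves from there.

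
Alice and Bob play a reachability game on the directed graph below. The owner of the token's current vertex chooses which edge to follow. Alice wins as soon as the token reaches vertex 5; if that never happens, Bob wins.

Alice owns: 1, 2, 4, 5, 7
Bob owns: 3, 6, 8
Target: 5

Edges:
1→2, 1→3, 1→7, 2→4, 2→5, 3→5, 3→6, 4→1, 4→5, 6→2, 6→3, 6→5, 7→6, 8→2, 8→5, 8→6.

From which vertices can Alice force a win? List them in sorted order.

1, 2, 4, 5

A0 = {5}
A1: add {2, 4} — 2 (Alice) has 2→5; 4 (Alice) has 4→5.
A2: add {1} — 1 (Alice) has 1→2.
A3 = A2; e.g. 3 (Bob) can still go to 6. Fixed point.
Alice's winning region = {1, 2, 4, 5}.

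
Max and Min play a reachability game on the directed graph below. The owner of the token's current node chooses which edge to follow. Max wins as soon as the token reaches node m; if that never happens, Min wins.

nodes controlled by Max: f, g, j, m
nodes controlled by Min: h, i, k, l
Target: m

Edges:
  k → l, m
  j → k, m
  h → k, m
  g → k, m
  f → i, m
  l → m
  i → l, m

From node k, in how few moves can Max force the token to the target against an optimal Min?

2

A0 = {m}
A1: add {f, g, j, l} — f (Max) has f→m; g (Max) has g→m; j (Max) has j→m; l (Min): all of {m} already in.
A2: add {i, k} — i (Min): all of {l, m} already in; k (Min): all of {l, m} already in.
k enters the attractor at level 2, so Max can force the target in 2 moves from there.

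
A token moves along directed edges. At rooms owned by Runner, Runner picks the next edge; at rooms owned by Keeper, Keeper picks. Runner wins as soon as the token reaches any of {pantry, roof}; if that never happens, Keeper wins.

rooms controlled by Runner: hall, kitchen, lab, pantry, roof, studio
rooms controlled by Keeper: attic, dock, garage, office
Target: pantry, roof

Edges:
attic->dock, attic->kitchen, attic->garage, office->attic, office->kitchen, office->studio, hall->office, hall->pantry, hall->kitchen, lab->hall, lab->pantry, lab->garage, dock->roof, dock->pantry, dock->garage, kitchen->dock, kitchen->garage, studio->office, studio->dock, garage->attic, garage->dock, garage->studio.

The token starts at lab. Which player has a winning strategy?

Runner

A0 = {pantry, roof}
A1: add {hall, lab} — hall (Runner) has hall→pantry; lab (Runner) has lab→pantry.
A2 = A1; e.g. attic (Keeper) can still go to dock. Fixed point.
lab ∈ A1, so Runner can force the target.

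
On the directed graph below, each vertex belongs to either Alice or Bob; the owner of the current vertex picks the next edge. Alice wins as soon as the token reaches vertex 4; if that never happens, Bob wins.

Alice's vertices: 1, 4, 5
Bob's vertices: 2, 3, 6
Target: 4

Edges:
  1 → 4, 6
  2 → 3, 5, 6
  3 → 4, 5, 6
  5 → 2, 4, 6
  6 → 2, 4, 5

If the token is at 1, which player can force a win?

A0 = {4}
A1: add {1, 5} — 1 (Alice) has 1→4; 5 (Alice) has 5→4.
A2 = A1; e.g. 2 (Bob) can still go to 3. Fixed point.
1 ∈ A1, so Alice can force the target.

Alice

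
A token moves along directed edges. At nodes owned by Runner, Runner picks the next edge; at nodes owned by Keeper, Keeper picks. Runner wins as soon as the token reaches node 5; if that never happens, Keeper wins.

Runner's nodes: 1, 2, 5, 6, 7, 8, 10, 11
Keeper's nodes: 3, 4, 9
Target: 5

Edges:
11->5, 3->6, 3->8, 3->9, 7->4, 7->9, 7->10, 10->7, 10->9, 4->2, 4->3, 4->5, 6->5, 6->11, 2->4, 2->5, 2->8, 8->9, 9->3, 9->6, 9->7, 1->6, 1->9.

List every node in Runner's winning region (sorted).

A0 = {5}
A1: add {2, 6, 11} — 2 (Runner) has 2→5; 6 (Runner) has 6→5; 11 (Runner) has 11→5.
A2: add {1} — 1 (Runner) has 1→6.
A3 = A2; e.g. 3 (Keeper) can still go to 8. Fixed point.
Runner's winning region = {1, 2, 5, 6, 11}.

1, 2, 5, 6, 11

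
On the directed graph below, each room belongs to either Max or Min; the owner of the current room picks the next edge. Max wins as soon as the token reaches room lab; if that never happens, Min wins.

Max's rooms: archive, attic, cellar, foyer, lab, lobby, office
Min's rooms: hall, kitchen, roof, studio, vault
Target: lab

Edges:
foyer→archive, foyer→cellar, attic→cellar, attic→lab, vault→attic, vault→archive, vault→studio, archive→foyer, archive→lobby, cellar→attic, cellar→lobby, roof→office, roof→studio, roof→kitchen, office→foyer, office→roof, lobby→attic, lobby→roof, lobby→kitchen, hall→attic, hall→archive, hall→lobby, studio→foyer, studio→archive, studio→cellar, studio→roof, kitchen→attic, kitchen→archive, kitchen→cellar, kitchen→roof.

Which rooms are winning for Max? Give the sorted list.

archive, attic, cellar, foyer, hall, lab, lobby, office

A0 = {lab}
A1: add {attic} — attic (Max) has attic→lab.
A2: add {cellar, lobby} — cellar (Max) has cellar→attic; lobby (Max) has lobby→attic.
A3: add {archive, foyer} — foyer (Max) has foyer→cellar; archive (Max) has archive→lobby.
A4: add {hall, office} — office (Max) has office→foyer; hall (Min): all of {attic, archive, lobby} already in.
A5 = A4; e.g. vault (Min) can still go to studio. Fixed point.
Max's winning region = {archive, attic, cellar, foyer, hall, lab, lobby, office}.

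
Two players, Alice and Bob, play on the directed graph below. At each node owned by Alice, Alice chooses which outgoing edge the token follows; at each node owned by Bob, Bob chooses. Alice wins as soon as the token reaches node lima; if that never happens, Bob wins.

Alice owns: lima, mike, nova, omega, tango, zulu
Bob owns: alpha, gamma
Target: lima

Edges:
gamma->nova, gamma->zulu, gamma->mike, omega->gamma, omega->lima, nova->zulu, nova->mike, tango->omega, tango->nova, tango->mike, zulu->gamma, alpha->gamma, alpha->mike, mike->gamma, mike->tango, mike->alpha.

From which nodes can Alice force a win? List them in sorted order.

lima, mike, nova, omega, tango

A0 = {lima}
A1: add {omega} — omega (Alice) has omega→lima.
A2: add {tango} — tango (Alice) has tango→omega.
A3: add {mike} — mike (Alice) has mike→tango.
A4: add {nova} — nova (Alice) has nova→mike.
A5 = A4; e.g. gamma (Bob) can still go to zulu. Fixed point.
Alice's winning region = {lima, mike, nova, omega, tango}.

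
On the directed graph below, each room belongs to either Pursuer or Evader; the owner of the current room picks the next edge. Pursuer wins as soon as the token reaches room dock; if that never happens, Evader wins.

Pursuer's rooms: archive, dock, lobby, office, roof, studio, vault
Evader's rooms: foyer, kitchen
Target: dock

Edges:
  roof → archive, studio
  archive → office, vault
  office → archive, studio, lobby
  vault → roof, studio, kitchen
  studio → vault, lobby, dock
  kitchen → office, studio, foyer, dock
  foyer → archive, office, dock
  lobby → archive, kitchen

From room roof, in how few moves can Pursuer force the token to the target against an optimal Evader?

A0 = {dock}
A1: add {studio} — studio (Pursuer) has studio→dock.
A2: add {office, roof, vault} — roof (Pursuer) has roof→studio; office (Pursuer) has office→studio; vault (Pursuer) has vault→studio.
roof enters the attractor at level 2, so Pursuer can force the target in 2 moves from there.

2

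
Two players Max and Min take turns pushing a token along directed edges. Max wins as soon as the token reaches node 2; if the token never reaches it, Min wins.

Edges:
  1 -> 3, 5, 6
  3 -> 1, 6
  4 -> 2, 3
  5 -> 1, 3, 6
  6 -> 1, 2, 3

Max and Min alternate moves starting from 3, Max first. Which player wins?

Track states (vertex, player-to-move).
A0 = {(2,Max), (2,Min)}
A1: add {(4,Max), (6,Max)}.
A2 = A1; e.g. (1,Max) stays out. (3,Max) never enters ⇒ Min avoids the target.

Min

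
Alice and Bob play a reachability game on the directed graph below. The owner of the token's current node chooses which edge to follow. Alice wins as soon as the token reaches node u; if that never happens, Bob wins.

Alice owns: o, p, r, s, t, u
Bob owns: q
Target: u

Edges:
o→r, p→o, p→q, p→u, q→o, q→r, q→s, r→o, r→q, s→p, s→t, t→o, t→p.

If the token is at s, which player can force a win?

A0 = {u}
A1: add {p} — p (Alice) has p→u.
A2: add {s, t} — s (Alice) has s→p; t (Alice) has t→p.
A3 = A2; e.g. o (Alice) has no edge into A2. Fixed point.
s ∈ A2, so Alice can force the target.

Alice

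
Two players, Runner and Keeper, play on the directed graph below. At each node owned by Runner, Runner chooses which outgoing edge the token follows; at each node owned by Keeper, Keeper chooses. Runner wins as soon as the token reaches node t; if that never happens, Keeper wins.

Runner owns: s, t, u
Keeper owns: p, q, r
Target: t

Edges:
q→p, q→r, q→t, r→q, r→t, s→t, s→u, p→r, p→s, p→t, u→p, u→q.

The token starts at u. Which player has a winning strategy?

Keeper

A0 = {t}
A1: add {s} — s (Runner) has s→t.
A2 = A1; e.g. p (Keeper) can still go to r. Fixed point.
u never enters the attractor, so Keeper can avoid the target forever.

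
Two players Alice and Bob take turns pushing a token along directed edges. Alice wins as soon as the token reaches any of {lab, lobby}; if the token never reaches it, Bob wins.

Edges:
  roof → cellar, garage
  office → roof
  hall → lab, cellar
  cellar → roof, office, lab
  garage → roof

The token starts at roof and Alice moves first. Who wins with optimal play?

Bob

Track states (vertex, player-to-move).
A0 = {(lobby,Alice), (lobby,Bob), (lab,Alice), (lab,Bob)}
A1: add {(hall,Alice), (cellar,Alice)}.
A2: add {(hall,Bob)}.
A3 = A2; e.g. (roof,Alice) stays out. (roof,Alice) never enters ⇒ Bob avoids the target.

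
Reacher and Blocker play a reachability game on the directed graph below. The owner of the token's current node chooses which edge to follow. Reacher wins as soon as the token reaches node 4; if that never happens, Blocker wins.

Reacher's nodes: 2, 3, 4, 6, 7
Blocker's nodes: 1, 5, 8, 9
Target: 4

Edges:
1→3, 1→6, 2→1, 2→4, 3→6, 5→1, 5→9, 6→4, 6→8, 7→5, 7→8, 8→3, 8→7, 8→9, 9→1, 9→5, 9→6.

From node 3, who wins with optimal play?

Reacher

A0 = {4}
A1: add {2, 6} — 2 (Reacher) has 2→4; 6 (Reacher) has 6→4.
A2: add {3} — 3 (Reacher) has 3→6.
3 ∈ A2, so Reacher can force the target.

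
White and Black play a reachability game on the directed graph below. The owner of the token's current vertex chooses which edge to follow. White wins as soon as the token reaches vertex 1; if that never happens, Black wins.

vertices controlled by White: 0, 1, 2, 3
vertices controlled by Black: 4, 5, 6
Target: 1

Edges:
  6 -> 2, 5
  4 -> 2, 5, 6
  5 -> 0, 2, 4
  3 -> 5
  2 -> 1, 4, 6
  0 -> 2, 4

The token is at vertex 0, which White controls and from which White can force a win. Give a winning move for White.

A0 = {1}
A1: add {2} — 2 (White) has 2→1.
A2: add {0} — 0 (White) has 0→2.
A3 = A2; e.g. 3 (White) has no edge into A2. Fixed point.
From 0, successor 2 is in the attractor (rank 1); the other successor 4 is not.

2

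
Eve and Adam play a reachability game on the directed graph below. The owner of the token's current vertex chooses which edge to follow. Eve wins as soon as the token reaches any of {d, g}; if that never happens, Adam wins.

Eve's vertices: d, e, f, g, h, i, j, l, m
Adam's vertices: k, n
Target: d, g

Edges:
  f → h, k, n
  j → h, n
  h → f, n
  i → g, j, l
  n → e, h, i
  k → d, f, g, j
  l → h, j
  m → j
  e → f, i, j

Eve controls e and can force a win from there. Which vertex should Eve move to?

i

A0 = {d, g}
A1: add {i} — i (Eve) has i→g.
A2: add {e} — e (Eve) has e→i.
A3 = A2; e.g. f (Eve) has no edge into A2. Fixed point.
From e, successor i is in the attractor (rank 1); the other successors f, j are not.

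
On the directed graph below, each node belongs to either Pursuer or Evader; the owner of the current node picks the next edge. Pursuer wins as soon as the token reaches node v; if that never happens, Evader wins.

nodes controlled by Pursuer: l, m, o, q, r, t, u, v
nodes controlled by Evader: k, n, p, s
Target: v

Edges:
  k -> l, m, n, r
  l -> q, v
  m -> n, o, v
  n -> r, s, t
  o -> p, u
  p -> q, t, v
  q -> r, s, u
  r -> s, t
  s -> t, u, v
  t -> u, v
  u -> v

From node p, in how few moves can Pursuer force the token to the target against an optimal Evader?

A0 = {v}
A1: add {l, m, t, u} — l (Pursuer) has l→v; m (Pursuer) has m→v; t (Pursuer) has t→v; u (Pursuer) has u→v.
A2: add {o, q, r, s} — o (Pursuer) has o→u; q (Pursuer) has q→u; r (Pursuer) has r→t; s (Evader): all of {t, u, v} already in.
A3: add {n, p} — n (Evader): all of {r, s, t} already in; p (Evader): all of {q, t, v} already in.
p enters the attractor at level 3, so Pursuer can force the target in 3 moves from there.

3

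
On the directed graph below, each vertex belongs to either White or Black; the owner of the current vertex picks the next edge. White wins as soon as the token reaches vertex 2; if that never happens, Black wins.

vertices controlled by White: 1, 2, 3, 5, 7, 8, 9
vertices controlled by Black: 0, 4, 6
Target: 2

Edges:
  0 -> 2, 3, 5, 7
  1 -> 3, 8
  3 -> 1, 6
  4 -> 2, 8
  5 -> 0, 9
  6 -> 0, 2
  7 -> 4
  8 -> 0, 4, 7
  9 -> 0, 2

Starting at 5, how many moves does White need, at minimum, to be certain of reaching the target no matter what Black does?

2

A0 = {2}
A1: add {9} — 9 (White) has 9→2.
A2: add {5} — 5 (White) has 5→9.
A3 = A2; e.g. 0 (Black) can still go to 3. Fixed point.
5 enters the attractor at level 2, so White can force the target in 2 moves from there.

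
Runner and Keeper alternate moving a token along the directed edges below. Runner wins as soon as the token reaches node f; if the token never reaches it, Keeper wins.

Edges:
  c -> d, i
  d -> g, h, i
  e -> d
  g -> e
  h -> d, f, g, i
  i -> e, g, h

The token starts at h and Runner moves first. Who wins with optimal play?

Runner

Track states (vertex, player-to-move).
A0 = {(f,Runner), (f,Keeper)}
A1: add {(h,Runner)}.
(h,Runner) ∈ A1 ⇒ Runner forces the target.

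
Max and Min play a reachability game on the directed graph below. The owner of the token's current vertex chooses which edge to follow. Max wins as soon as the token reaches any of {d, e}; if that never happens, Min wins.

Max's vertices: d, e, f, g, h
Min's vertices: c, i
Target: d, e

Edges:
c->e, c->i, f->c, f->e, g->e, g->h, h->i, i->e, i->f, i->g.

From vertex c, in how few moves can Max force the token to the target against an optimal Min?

A0 = {d, e}
A1: add {f, g} — f (Max) has f→e; g (Max) has g→e.
A2: add {i} — i (Min): all of {e, f, g} already in.
A3: add {c, h} — c (Min): all of {e, i} already in; h (Max) has h→i.
A3 = all vertices. Fixed point.
c enters the attractor at level 3, so Max can force the target in 3 moves from there.

3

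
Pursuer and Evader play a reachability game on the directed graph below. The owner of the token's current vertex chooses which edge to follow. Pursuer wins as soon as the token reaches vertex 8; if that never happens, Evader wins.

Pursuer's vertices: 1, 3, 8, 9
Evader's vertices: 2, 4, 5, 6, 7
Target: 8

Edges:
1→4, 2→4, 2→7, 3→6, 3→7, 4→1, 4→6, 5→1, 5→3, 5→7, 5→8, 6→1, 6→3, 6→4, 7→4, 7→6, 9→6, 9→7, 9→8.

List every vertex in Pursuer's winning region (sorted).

A0 = {8}
A1: add {9} — 9 (Pursuer) has 9→8.
A2 = A1; e.g. 1 (Pursuer) has no edge into A1. Fixed point.
Pursuer's winning region = {8, 9}.

8, 9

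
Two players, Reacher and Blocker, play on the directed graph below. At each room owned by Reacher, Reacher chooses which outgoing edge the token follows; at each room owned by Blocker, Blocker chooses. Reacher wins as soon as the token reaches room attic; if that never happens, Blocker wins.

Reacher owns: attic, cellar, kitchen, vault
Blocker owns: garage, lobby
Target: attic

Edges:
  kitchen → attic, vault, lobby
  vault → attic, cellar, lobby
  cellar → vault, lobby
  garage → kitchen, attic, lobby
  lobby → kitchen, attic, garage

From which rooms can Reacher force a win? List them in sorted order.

A0 = {attic}
A1: add {kitchen, vault} — kitchen (Reacher) has kitchen→attic; vault (Reacher) has vault→attic.
A2: add {cellar} — cellar (Reacher) has cellar→vault.
A3 = A2; e.g. garage (Blocker) can still go to lobby. Fixed point.
Reacher's winning region = {attic, cellar, kitchen, vault}.

attic, cellar, kitchen, vault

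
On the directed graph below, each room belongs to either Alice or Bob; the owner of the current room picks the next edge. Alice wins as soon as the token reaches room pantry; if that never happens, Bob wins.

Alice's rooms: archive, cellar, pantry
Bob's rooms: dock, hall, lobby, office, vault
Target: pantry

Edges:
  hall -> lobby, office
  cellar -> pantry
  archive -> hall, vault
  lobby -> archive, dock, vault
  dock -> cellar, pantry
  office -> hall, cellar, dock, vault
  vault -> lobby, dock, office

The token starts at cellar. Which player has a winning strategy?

A0 = {pantry}
A1: add {cellar} — cellar (Alice) has cellar→pantry.
cellar ∈ A1, so Alice can force the target.

Alice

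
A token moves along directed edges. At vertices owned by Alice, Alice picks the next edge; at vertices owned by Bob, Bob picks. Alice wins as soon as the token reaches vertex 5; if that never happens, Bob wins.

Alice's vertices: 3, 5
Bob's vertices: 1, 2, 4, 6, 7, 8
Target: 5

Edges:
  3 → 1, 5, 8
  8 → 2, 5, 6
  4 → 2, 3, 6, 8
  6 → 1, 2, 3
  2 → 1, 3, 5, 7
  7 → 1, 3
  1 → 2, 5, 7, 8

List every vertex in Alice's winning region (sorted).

A0 = {5}
A1: add {3} — 3 (Alice) has 3→5.
A2 = A1; e.g. 1 (Bob) can still go to 2. Fixed point.
Alice's winning region = {3, 5}.

3, 5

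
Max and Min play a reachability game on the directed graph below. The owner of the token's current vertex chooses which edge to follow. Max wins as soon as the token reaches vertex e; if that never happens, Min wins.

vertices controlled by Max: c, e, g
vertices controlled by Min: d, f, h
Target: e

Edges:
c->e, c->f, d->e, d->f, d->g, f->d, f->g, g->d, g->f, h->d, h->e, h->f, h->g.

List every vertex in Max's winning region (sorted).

A0 = {e}
A1: add {c} — c (Max) has c→e.
A2 = A1; e.g. d (Min) can still go to f. Fixed point.
Max's winning region = {c, e}.

c, e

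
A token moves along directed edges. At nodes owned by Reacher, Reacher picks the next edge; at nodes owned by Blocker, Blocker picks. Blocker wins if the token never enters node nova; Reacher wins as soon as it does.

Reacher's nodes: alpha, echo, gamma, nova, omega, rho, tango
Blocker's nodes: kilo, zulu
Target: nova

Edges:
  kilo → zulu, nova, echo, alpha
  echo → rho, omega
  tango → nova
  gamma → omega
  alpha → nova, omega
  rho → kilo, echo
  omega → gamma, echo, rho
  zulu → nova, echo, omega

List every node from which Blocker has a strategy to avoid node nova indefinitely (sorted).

A0 = {nova}
A1: add {alpha, tango} — tango (Reacher) has tango→nova; alpha (Reacher) has alpha→nova.
A2 = A1; e.g. gamma (Reacher) has no edge into A1. Fixed point.
Reacher's attractor = {alpha, nova, tango}; Blocker avoids the target exactly from the complement.

echo, gamma, kilo, omega, rho, zulu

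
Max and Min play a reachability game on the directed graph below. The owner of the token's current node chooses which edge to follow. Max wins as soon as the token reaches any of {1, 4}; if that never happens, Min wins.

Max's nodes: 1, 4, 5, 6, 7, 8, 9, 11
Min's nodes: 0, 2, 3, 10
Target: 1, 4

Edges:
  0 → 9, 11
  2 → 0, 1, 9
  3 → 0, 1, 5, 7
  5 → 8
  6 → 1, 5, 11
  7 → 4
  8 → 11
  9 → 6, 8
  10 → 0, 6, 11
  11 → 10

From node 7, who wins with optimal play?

A0 = {1, 4}
A1: add {6, 7} — 6 (Max) has 6→1; 7 (Max) has 7→4.
7 ∈ A1, so Max can force the target.

Max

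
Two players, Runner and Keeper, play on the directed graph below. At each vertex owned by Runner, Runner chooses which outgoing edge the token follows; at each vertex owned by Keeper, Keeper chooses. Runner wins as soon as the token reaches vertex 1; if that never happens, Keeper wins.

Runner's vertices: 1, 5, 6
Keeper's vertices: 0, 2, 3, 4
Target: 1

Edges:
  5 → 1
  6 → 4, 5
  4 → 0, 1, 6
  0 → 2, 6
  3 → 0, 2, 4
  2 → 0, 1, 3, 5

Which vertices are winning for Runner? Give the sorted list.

1, 5, 6

A0 = {1}
A1: add {5} — 5 (Runner) has 5→1.
A2: add {6} — 6 (Runner) has 6→5.
A3 = A2; e.g. 0 (Keeper) can still go to 2. Fixed point.
Runner's winning region = {1, 5, 6}.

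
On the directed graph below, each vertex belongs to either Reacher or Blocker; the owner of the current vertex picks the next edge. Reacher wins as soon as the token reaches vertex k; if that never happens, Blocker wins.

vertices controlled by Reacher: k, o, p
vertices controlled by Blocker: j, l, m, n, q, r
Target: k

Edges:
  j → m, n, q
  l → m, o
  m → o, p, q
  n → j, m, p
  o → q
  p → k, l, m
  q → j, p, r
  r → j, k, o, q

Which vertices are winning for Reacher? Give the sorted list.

A0 = {k}
A1: add {p} — p (Reacher) has p→k.
A2 = A1; e.g. j (Blocker) can still go to m. Fixed point.
Reacher's winning region = {k, p}.

k, p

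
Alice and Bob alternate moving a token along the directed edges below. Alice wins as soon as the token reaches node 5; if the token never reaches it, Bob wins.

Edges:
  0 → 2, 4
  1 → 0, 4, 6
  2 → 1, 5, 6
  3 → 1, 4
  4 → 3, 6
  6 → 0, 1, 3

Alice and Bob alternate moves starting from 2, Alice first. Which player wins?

Track states (vertex, player-to-move).
A0 = {(5,Alice), (5,Bob)}
A1: add {(2,Alice)}.
(2,Alice) ∈ A1 ⇒ Alice forces the target.

Alice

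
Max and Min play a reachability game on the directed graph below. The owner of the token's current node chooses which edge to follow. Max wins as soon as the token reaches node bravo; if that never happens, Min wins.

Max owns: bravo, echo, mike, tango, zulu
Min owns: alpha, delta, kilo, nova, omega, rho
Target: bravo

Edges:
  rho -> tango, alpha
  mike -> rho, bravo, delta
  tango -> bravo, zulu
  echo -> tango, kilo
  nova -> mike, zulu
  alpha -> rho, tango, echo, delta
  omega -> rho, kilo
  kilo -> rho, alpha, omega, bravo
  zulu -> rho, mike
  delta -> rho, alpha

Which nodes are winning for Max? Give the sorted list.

bravo, echo, mike, nova, tango, zulu

A0 = {bravo}
A1: add {mike, tango} — mike (Max) has mike→bravo; tango (Max) has tango→bravo.
A2: add {echo, zulu} — echo (Max) has echo→tango; zulu (Max) has zulu→mike.
A3: add {nova} — nova (Min): all of {mike, zulu} already in.
A4 = A3; e.g. rho (Min) can still go to alpha. Fixed point.
Max's winning region = {bravo, echo, mike, nova, tango, zulu}.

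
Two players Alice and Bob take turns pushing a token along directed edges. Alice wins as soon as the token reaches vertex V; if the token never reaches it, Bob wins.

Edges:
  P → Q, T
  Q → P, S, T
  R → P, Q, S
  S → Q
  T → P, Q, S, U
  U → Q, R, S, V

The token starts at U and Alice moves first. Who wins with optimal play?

Track states (vertex, player-to-move).
A0 = {(V,Alice), (V,Bob)}
A1: add {(U,Alice)}.
(U,Alice) ∈ A1 ⇒ Alice forces the target.

Alice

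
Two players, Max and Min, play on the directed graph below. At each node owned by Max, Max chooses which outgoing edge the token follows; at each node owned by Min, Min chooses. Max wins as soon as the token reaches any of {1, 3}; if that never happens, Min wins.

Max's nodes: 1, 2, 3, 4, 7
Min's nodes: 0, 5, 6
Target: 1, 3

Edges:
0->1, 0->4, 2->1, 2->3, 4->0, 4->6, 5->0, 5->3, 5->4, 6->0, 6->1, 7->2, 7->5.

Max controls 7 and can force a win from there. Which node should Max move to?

A0 = {1, 3}
A1: add {2} — 2 (Max) has 2→1.
A2: add {7} — 7 (Max) has 7→2.
A3 = A2; e.g. 0 (Min) can still go to 4. Fixed point.
From 7, successor 2 is in the attractor (rank 1); the other successor 5 is not.

2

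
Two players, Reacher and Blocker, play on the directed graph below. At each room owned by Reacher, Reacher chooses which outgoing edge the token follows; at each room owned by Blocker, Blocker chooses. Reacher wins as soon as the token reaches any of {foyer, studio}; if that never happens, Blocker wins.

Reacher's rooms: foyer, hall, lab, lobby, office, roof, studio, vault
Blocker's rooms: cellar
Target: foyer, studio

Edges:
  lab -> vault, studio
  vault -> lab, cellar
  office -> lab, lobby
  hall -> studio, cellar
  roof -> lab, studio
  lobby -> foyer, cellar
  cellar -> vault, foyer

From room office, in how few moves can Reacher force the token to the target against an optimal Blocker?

2

A0 = {foyer, studio}
A1: add {hall, lab, lobby, roof} — lab (Reacher) has lab→studio; hall (Reacher) has hall→studio; roof (Reacher) has roof→studio; lobby (Reacher) has lobby→foyer.
A2: add {office, vault} — vault (Reacher) has vault→lab; office (Reacher) has office→lab.
office enters the attractor at level 2, so Reacher can force the target in 2 moves from there.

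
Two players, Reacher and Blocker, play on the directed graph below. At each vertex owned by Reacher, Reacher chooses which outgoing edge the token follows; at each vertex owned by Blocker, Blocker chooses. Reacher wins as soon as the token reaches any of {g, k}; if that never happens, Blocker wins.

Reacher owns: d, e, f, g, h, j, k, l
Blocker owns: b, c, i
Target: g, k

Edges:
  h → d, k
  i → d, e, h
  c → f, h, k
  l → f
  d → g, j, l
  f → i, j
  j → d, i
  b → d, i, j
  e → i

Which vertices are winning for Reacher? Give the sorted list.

c, d, f, g, h, j, k, l

A0 = {g, k}
A1: add {d, h} — d (Reacher) has d→g; h (Reacher) has h→k.
A2: add {j} — j (Reacher) has j→d.
A3: add {f} — f (Reacher) has f→j.
A4: add {c, l} — c (Blocker): all of {f, h, k} already in; l (Reacher) has l→f.
A5 = A4; e.g. b (Blocker) can still go to i. Fixed point.
Reacher's winning region = {c, d, f, g, h, j, k, l}.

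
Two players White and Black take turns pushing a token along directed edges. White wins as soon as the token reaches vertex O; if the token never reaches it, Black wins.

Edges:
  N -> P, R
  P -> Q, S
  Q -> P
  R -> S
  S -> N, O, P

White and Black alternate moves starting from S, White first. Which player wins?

White

Track states (vertex, player-to-move).
A0 = {(O,White), (O,Black)}
A1: add {(S,White)}.
(S,White) ∈ A1 ⇒ White forces the target.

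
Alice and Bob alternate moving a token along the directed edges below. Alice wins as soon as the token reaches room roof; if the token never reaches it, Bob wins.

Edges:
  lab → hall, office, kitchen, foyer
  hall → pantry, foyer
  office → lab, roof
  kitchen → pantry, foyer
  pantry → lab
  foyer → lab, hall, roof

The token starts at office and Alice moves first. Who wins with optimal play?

Alice

Track states (vertex, player-to-move).
A0 = {(roof,Alice), (roof,Bob)}
A1: add {(office,Alice), (foyer,Alice)}.
(office,Alice) ∈ A1 ⇒ Alice forces the target.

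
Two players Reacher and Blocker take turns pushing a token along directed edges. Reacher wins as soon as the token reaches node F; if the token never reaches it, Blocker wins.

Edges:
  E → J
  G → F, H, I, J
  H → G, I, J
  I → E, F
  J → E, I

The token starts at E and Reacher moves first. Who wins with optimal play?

Blocker

Track states (vertex, player-to-move).
A0 = {(F,Reacher), (F,Blocker)}
A1: add {(G,Reacher), (I,Reacher)}.
A2 = A1; e.g. (E,Reacher) stays out. (E,Reacher) never enters ⇒ Blocker avoids the target.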